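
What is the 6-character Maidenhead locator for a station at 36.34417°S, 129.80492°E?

Shift to the Maidenhead origin (180°W, 90°S): lon 309.8049, lat 53.6558.
Field: 309.8049/20 → 15 → P, 53.6558/10 → 5 → F; chars PF.
Square: 9.8049/2 → 4, 3.6558/1 → 3; chars 43.
Subsquare: 1.8049/0.0833333 → 21 → v, 0.6558/0.0416667 → 15 → p; chars vp.

PF43vp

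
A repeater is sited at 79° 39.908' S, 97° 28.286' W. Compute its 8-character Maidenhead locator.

Shift to the Maidenhead origin (180°W, 90°S): lon 82.52857, lat 10.33487.
Field (20°×10°, letters A–R): 82.52857/20 → 4 → E, 10.33487/10 → 1 → B; chars EB.
Square (2°×1°, digits 0–9): 2.52857/2 → 1, 0.33487/1 → 0; chars 10.
Subsquare (5′×2.5′, letters a–x): 0.52857/0.0833333 → 6 → g, 0.33487/0.0416667 → 8 → i; chars gi.
Extended square (30″×15″, digits 0–9): 0.02857/0.00833333 → 3, 0.00153/0.00416667 → 0; chars 30.

EB10gi30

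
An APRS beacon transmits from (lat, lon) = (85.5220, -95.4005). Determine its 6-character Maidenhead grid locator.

ER25hm

Shift to the Maidenhead origin (180°W, 90°S): lon 84.5995, lat 175.5220.
Field: lon ⌊84.5995/20⌋ = 4 → E; lat ⌊175.5220/10⌋ = 17 → R.
Square: lon ⌊4.5995/2⌋ = 2; lat ⌊5.5220/1⌋ = 5.
Subsquare: lon ⌊0.5995/0.0833333⌋ = 7 → h; lat ⌊0.5220/0.0416667⌋ = 12 → m.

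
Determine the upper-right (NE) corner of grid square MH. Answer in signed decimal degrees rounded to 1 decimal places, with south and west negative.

Field M=12, H=7: +12·20° lon, +7·10° lat → SW at lon 60°, lat -20°.
Cell spans 20° lon × 10° lat. NE corner is SW corner plus one full cell.
latitude -10.0, longitude 80.0.

-10.0, 80.0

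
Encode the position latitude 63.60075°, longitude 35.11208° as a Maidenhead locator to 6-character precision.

Offset from 180°W / 90°S: lon 215.1121°, lat 153.6008°.
Field (20°×10°, letters A–R): 215.1121/20 → 10 → K, 153.6008/10 → 15 → P; chars KP.
Square (2°×1°, digits 0–9): 15.1121/2 → 7, 3.6008/1 → 3; chars 73.
Subsquare (5′×2.5′, letters a–x): 1.1121/0.0833333 → 13 → n, 0.6008/0.0416667 → 14 → o; chars no.

KP73no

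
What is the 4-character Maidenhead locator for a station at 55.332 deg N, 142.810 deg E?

QO15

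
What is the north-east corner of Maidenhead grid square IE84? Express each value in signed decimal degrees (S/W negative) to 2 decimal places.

Field I=8, E=4: +8·20° lon, +4·10° lat → SW at lon -20°, lat -50°.
Square 8, 4: +8·2° lon, +4·1° lat → SW at lon -4°, lat -46°.
Cell spans 2° lon × 1° lat. NE corner is SW corner plus one full cell.
latitude -45.00, longitude -2.00.

-45.00, -2.00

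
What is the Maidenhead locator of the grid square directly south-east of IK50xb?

IK60aa

Longitude subsquare x = 23; +1 → 24, wraps to 0 = a, carry into square.
Longitude square 5; +1 → 6.
Latitude subsquare b = 1; −1 → 0 = a.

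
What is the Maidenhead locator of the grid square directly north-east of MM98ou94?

MM98pu05

Longitude extended square 9; +1 → 10, wraps to 0, carry into subsquare.
Longitude subsquare o = 14; +1 → 15 = p.
Latitude extended square 4; +1 → 5.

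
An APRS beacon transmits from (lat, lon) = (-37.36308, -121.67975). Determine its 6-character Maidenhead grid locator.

CF92dp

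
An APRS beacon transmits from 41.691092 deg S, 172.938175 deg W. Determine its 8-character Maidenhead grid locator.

AE38mh74

Add 180° to longitude and 90° to latitude: 7.06182, 48.30891.
Field: 7.06182/20 → 0 → A, 48.30891/10 → 4 → E; chars AE.
Square: 7.06182/2 → 3, 8.30891/1 → 8; chars 38.
Subsquare: 1.06182/0.0833333 → 12 → m, 0.30891/0.0416667 → 7 → h; chars mh.
Extended square: 0.06182/0.00833333 → 7, 0.01724/0.00416667 → 4; chars 74.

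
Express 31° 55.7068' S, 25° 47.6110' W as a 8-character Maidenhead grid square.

Add 180° to longitude and 90° to latitude: 154.20648, 58.07155.
Field: lon ⌊154.20648/20⌋ = 7 → H; lat ⌊58.07155/10⌋ = 5 → F.
Square: lon ⌊14.20648/2⌋ = 7; lat ⌊8.07155/1⌋ = 8.
Subsquare: lon ⌊0.20648/0.0833333⌋ = 2 → c; lat ⌊0.07155/0.0416667⌋ = 1 → b.
Extended square: lon ⌊0.03982/0.00833333⌋ = 4; lat ⌊0.02989/0.00416667⌋ = 7.

HF78cb47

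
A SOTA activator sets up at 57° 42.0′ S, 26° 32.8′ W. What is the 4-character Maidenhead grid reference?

HD62

Add 180° to longitude and 90° to latitude: 153.45, 32.30.
Field: 153.45/20 → 7 → H, 32.30/10 → 3 → D; chars HD.
Square: 13.45/2 → 6, 2.30/1 → 2; chars 62.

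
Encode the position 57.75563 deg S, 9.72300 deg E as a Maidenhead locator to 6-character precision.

JD42uf

Shift to the Maidenhead origin (180°W, 90°S): lon 189.7230, lat 32.2444.
Field (20°×10°, letters A–R): lon ⌊189.7230/20⌋ = 9 → J; lat ⌊32.2444/10⌋ = 3 → D.
Square (2°×1°, digits 0–9): lon ⌊9.7230/2⌋ = 4; lat ⌊2.2444/1⌋ = 2.
Subsquare (5′×2.5′, letters a–x): lon ⌊1.7230/0.0833333⌋ = 20 → u; lat ⌊0.2444/0.0416667⌋ = 5 → f.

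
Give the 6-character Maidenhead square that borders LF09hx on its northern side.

LG00ha

Latitude subsquare x = 23; +1 → 24, wraps to 0 = a, carry into square.
Latitude square 9; +1 → 10, wraps to 0, carry into field.
Latitude field F = 5; +1 → 6 = G.
The longitude characters are unchanged.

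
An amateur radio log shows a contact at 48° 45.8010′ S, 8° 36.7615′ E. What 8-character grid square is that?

JE41hf36

Shift to the Maidenhead origin (180°W, 90°S): lon 188.61269, lat 41.23665.
Field: 188.61269/20 → 9 → J, 41.23665/10 → 4 → E; chars JE.
Square: 8.61269/2 → 4, 1.23665/1 → 1; chars 41.
Subsquare: 0.61269/0.0833333 → 7 → h, 0.23665/0.0416667 → 5 → f; chars hf.
Extended square: 0.02936/0.00833333 → 3, 0.02832/0.00416667 → 6; chars 36.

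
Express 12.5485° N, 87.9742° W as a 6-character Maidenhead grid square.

EK62an

Add 180° to longitude and 90° to latitude: 92.0258, 102.5485.
Field: lon ⌊92.0258/20⌋ = 4 → E; lat ⌊102.5485/10⌋ = 10 → K.
Square: lon ⌊12.0258/2⌋ = 6; lat ⌊2.5485/1⌋ = 2.
Subsquare: lon ⌊0.0258/0.0833333⌋ = 0 → a; lat ⌊0.5485/0.0416667⌋ = 13 → n.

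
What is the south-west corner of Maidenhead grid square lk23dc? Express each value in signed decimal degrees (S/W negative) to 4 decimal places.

13.0833, 44.2500

Field L=11, K=10: +11·20° lon, +10·10° lat → SW at lon 40°, lat 10°.
Square 2, 3: +2·2° lon, +3·1° lat → SW at lon 44°, lat 13°.
Subsquare d=3, c=2: +3·0.0833333° lon, +2·0.0416667° lat → SW at lon 44.25°, lat 13.0833°.
latitude 13.0833, longitude 44.2500.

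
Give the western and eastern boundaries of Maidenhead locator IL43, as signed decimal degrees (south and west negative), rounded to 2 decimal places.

-12.00, -10.00

Field I=8, L=11: +8·20° lon, +11·10° lat → SW at lon -20°, lat 20°.
Square 4, 3: +4·2° lon, +3·1° lat → SW at lon -12°, lat 23°.
Cell spans 2° lon × 1° lat.
west -12.00, east -10.00.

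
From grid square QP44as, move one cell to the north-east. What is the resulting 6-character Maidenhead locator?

Longitude subsquare a = 0; +1 → 1 = b.
Latitude subsquare s = 18; +1 → 19 = t.

QP44bt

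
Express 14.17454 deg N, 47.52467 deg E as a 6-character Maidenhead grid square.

LK34se

Offset from 180°W / 90°S: lon 227.5247°, lat 104.1745°.
Field (20°×10°, letters A–R): lon ⌊227.5247/20⌋ = 11 → L; lat ⌊104.1745/10⌋ = 10 → K.
Square (2°×1°, digits 0–9): lon ⌊7.5247/2⌋ = 3; lat ⌊4.1745/1⌋ = 4.
Subsquare (5′×2.5′, letters a–x): lon ⌊1.5247/0.0833333⌋ = 18 → s; lat ⌊0.1745/0.0416667⌋ = 4 → e.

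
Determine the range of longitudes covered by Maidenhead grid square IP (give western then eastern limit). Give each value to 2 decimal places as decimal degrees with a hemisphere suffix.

Field I=8, P=15: +8·20° lon, +15·10° lat → SW at lon -20°, lat 60°.
Cell spans 20° lon × 10° lat.
west 20.00° W, east 0.00° E.

20.00° W, 0.00° E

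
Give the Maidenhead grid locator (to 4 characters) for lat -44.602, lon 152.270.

QE65

Shift to the Maidenhead origin (180°W, 90°S): lon 332.27, lat 45.40.
Field (20°×10°, letters A–R): 332.27/20 → 16 → Q, 45.40/10 → 4 → E; chars QE.
Square (2°×1°, digits 0–9): 12.27/2 → 6, 5.40/1 → 5; chars 65.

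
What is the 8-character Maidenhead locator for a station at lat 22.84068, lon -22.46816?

Offset from 180°W / 90°S: lon 157.53184°, lat 112.84068°.
Field (20°×10°, letters A–R): 157.53184/20 → 7 → H, 112.84068/10 → 11 → L; chars HL.
Square (2°×1°, digits 0–9): 17.53184/2 → 8, 2.84068/1 → 2; chars 82.
Subsquare (5′×2.5′, letters a–x): 1.53184/0.0833333 → 18 → s, 0.84068/0.0416667 → 20 → u; chars su.
Extended square (30″×15″, digits 0–9): 0.03184/0.00833333 → 3, 0.00735/0.00416667 → 1; chars 31.

HL82su31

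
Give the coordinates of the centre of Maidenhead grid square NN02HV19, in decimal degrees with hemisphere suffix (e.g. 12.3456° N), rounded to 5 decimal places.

42.91458° N, 80.59583° E

Field N=13, N=13: +13·20° lon, +13·10° lat → SW at lon 80°, lat 40°.
Square 0, 2: +0·2° lon, +2·1° lat → SW at lon 80°, lat 42°.
Subsquare h=7, v=21: +7·0.0833333° lon, +21·0.0416667° lat → SW at lon 80.5833°, lat 42.875°.
Extended square 1, 9: +1·0.00833333° lon, +9·0.00416667° lat → SW at lon 80.5917°, lat 42.9125°.
Cell spans 0.00833333° lon × 0.00416667° lat. Centre is SW corner plus half of each.
latitude 42.91458° N, longitude 80.59583° E.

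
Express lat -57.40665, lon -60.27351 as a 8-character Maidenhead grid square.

FD92uo72

Add 180° to longitude and 90° to latitude: 119.72649, 32.59335.
Field (20°×10°, letters A–R): lon ⌊119.72649/20⌋ = 5 → F; lat ⌊32.59335/10⌋ = 3 → D.
Square (2°×1°, digits 0–9): lon ⌊19.72649/2⌋ = 9; lat ⌊2.59335/1⌋ = 2.
Subsquare (5′×2.5′, letters a–x): lon ⌊1.72649/0.0833333⌋ = 20 → u; lat ⌊0.59335/0.0416667⌋ = 14 → o.
Extended square (30″×15″, digits 0–9): lon ⌊0.05982/0.00833333⌋ = 7; lat ⌊0.01002/0.00416667⌋ = 2.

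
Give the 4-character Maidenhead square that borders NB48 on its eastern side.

NB58

Longitude square 4; +1 → 5.
The latitude characters are unchanged.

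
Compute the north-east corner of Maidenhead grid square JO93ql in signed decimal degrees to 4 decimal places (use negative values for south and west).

Field J=9, O=14: +9·20° lon, +14·10° lat → SW at lon 0°, lat 50°.
Square 9, 3: +9·2° lon, +3·1° lat → SW at lon 18°, lat 53°.
Subsquare q=16, l=11: +16·0.0833333° lon, +11·0.0416667° lat → SW at lon 19.3333°, lat 53.4583°.
Cell spans 0.0833333° lon × 0.0416667° lat. NE corner is SW corner plus one full cell.
latitude 53.5000, longitude 19.4167.

53.5000, 19.4167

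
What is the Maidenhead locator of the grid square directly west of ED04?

DD94

Longitude square 0; −1 → -1, wraps to 9, carry into field.
Longitude field E = 4; −1 → 3 = D.
The latitude characters are unchanged.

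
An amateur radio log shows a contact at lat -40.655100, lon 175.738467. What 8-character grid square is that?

Add 180° to longitude and 90° to latitude: 355.73847, 49.34490.
Field: lon ⌊355.73847/20⌋ = 17 → R; lat ⌊49.34490/10⌋ = 4 → E.
Square: lon ⌊15.73847/2⌋ = 7; lat ⌊9.34490/1⌋ = 9.
Subsquare: lon ⌊1.73847/0.0833333⌋ = 20 → u; lat ⌊0.34490/0.0416667⌋ = 8 → i.
Extended square: lon ⌊0.07180/0.00833333⌋ = 8; lat ⌊0.01157/0.00416667⌋ = 2.

RE79ui82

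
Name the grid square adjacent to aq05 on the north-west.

RQ96

Longitude square 0; −1 → -1, wraps to 9, carry into field.
Longitude field A = 0; −1 → -1, wraps to 17 = R, wrapping around the antimeridian.
Latitude square 5; +1 → 6.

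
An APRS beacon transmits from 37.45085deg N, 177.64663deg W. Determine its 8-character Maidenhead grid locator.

AM17ek28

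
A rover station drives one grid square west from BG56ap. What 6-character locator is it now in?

Longitude subsquare a = 0; −1 → -1, wraps to 23 = x, carry into square.
Longitude square 5; −1 → 4.
The latitude characters are unchanged.

BG46xp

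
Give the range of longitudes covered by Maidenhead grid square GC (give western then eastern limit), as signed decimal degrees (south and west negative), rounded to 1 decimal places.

Field G=6, C=2: +6·20° lon, +2·10° lat → SW at lon -60°, lat -70°.
Cell spans 20° lon × 10° lat.
west -60.0, east -40.0.

-60.0, -40.0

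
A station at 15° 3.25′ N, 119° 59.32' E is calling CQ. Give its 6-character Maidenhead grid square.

OK95xb

Shift to the Maidenhead origin (180°W, 90°S): lon 299.9887, lat 105.0542.
Field: lon ⌊299.9887/20⌋ = 14 → O; lat ⌊105.0542/10⌋ = 10 → K.
Square: lon ⌊19.9887/2⌋ = 9; lat ⌊5.0542/1⌋ = 5.
Subsquare: lon ⌊1.9887/0.0833333⌋ = 23 → x; lat ⌊0.0542/0.0416667⌋ = 1 → b.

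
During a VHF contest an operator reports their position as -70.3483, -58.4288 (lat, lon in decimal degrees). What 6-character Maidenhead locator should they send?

Shift to the Maidenhead origin (180°W, 90°S): lon 121.5712, lat 19.6517.
Field: 121.5712/20 → 6 → G, 19.6517/10 → 1 → B; chars GB.
Square: 1.5712/2 → 0, 9.6517/1 → 9; chars 09.
Subsquare: 1.5712/0.0833333 → 18 → s, 0.6517/0.0416667 → 15 → p; chars sp.

GB09sp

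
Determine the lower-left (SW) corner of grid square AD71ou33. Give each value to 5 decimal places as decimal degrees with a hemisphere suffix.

Field A=0, D=3: +0·20° lon, +3·10° lat → SW at lon -180°, lat -60°.
Square 7, 1: +7·2° lon, +1·1° lat → SW at lon -166°, lat -59°.
Subsquare o=14, u=20: +14·0.0833333° lon, +20·0.0416667° lat → SW at lon -164.833°, lat -58.1667°.
Extended square 3, 3: +3·0.00833333° lon, +3·0.00416667° lat → SW at lon -164.808°, lat -58.1542°.
latitude 58.15417° S, longitude 164.80833° W.

58.15417° S, 164.80833° W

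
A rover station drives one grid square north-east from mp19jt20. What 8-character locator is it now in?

MP19jt31

Longitude extended square 2; +1 → 3.
Latitude extended square 0; +1 → 1.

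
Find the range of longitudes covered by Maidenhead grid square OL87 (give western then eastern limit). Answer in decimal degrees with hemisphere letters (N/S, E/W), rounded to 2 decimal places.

116.00° E, 118.00° E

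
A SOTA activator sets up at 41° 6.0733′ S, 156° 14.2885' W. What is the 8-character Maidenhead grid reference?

BE18vv15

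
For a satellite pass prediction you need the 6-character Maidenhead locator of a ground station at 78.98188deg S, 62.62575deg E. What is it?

Add 180° to longitude and 90° to latitude: 242.6257, 11.0181.
Field: lon ⌊242.6257/20⌋ = 12 → M; lat ⌊11.0181/10⌋ = 1 → B.
Square: lon ⌊2.6257/2⌋ = 1; lat ⌊1.0181/1⌋ = 1.
Subsquare: lon ⌊0.6257/0.0833333⌋ = 7 → h; lat ⌊0.0181/0.0416667⌋ = 0 → a.

MB11ha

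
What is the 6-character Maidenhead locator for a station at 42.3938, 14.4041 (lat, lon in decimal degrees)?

JN72ej

Add 180° to longitude and 90° to latitude: 194.4041, 132.3938.
Field (20°×10°, letters A–R): lon ⌊194.4041/20⌋ = 9 → J; lat ⌊132.3938/10⌋ = 13 → N.
Square (2°×1°, digits 0–9): lon ⌊14.4041/2⌋ = 7; lat ⌊2.3938/1⌋ = 2.
Subsquare (5′×2.5′, letters a–x): lon ⌊0.4041/0.0833333⌋ = 4 → e; lat ⌊0.3938/0.0416667⌋ = 9 → j.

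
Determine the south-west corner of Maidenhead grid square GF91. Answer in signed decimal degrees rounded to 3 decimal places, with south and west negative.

-39.000, -42.000

Field G=6, F=5: +6·20° lon, +5·10° lat → SW at lon -60°, lat -40°.
Square 9, 1: +9·2° lon, +1·1° lat → SW at lon -42°, lat -39°.
latitude -39.000, longitude -42.000.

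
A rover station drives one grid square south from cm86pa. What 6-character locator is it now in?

Latitude subsquare a = 0; −1 → -1, wraps to 23 = x, carry into square.
Latitude square 6; −1 → 5.
The longitude characters are unchanged.

CM85px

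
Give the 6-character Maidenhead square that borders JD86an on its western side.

Longitude subsquare a = 0; −1 → -1, wraps to 23 = x, carry into square.
Longitude square 8; −1 → 7.
The latitude characters are unchanged.

JD76xn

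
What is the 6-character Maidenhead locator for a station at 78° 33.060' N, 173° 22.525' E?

RQ68qn

Shift to the Maidenhead origin (180°W, 90°S): lon 353.3754, lat 168.5510.
Field (20°×10°, letters A–R): lon ⌊353.3754/20⌋ = 17 → R; lat ⌊168.5510/10⌋ = 16 → Q.
Square (2°×1°, digits 0–9): lon ⌊13.3754/2⌋ = 6; lat ⌊8.5510/1⌋ = 8.
Subsquare (5′×2.5′, letters a–x): lon ⌊1.3754/0.0833333⌋ = 16 → q; lat ⌊0.5510/0.0416667⌋ = 13 → n.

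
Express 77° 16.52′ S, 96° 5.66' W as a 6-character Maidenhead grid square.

Offset from 180°W / 90°S: lon 83.9057°, lat 12.7247°.
Field: 83.9057/20 → 4 → E, 12.7247/10 → 1 → B; chars EB.
Square: 3.9057/2 → 1, 2.7247/1 → 2; chars 12.
Subsquare: 1.9057/0.0833333 → 22 → w, 0.7247/0.0416667 → 17 → r; chars wr.

EB12wr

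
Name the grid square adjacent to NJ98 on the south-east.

OJ07

Longitude square 9; +1 → 10, wraps to 0, carry into field.
Longitude field N = 13; +1 → 14 = O.
Latitude square 8; −1 → 7.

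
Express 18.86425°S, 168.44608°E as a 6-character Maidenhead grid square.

RH41fd

Offset from 180°W / 90°S: lon 348.4461°, lat 71.1358°.
Field: 348.4461/20 → 17 → R, 71.1358/10 → 7 → H; chars RH.
Square: 8.4461/2 → 4, 1.1358/1 → 1; chars 41.
Subsquare: 0.4461/0.0833333 → 5 → f, 0.1358/0.0416667 → 3 → d; chars fd.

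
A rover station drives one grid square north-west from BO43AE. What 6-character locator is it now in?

BO33xf

Longitude subsquare a = 0; −1 → -1, wraps to 23 = x, carry into square.
Longitude square 4; −1 → 3.
Latitude subsquare e = 4; +1 → 5 = f.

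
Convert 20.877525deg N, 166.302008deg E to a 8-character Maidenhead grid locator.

RL30dv60

Offset from 180°W / 90°S: lon 346.30201°, lat 110.87752°.
Field: 346.30201/20 → 17 → R, 110.87752/10 → 11 → L; chars RL.
Square: 6.30201/2 → 3, 0.87752/1 → 0; chars 30.
Subsquare: 0.30201/0.0833333 → 3 → d, 0.87752/0.0416667 → 21 → v; chars dv.
Extended square: 0.05201/0.00833333 → 6, 0.00252/0.00416667 → 0; chars 60.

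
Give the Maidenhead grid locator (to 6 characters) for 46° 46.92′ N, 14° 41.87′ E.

JN76is

Shift to the Maidenhead origin (180°W, 90°S): lon 194.6978, lat 136.7820.
Field (20°×10°, letters A–R): lon ⌊194.6978/20⌋ = 9 → J; lat ⌊136.7820/10⌋ = 13 → N.
Square (2°×1°, digits 0–9): lon ⌊14.6978/2⌋ = 7; lat ⌊6.7820/1⌋ = 6.
Subsquare (5′×2.5′, letters a–x): lon ⌊0.6978/0.0833333⌋ = 8 → i; lat ⌊0.7820/0.0416667⌋ = 18 → s.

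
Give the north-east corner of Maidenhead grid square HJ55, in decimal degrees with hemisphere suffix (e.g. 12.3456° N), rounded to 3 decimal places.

6.000° N, 28.000° W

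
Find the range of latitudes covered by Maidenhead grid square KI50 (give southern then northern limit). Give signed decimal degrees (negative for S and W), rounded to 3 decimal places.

-10.000, -9.000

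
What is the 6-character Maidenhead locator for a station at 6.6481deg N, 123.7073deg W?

Add 180° to longitude and 90° to latitude: 56.2927, 96.6481.
Field (20°×10°, letters A–R): lon ⌊56.2927/20⌋ = 2 → C; lat ⌊96.6481/10⌋ = 9 → J.
Square (2°×1°, digits 0–9): lon ⌊16.2927/2⌋ = 8; lat ⌊6.6481/1⌋ = 6.
Subsquare (5′×2.5′, letters a–x): lon ⌊0.2927/0.0833333⌋ = 3 → d; lat ⌊0.6481/0.0416667⌋ = 15 → p.

CJ86dp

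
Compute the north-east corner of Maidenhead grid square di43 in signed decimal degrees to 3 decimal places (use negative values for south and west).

-6.000, -110.000

Field D=3, I=8: +3·20° lon, +8·10° lat → SW at lon -120°, lat -10°.
Square 4, 3: +4·2° lon, +3·1° lat → SW at lon -112°, lat -7°.
Cell spans 2° lon × 1° lat. NE corner is SW corner plus one full cell.
latitude -6.000, longitude -110.000.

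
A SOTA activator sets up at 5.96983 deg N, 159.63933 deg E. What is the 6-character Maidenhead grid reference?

QJ95tx

Shift to the Maidenhead origin (180°W, 90°S): lon 339.6393, lat 95.9698.
Field: 339.6393/20 → 16 → Q, 95.9698/10 → 9 → J; chars QJ.
Square: 19.6393/2 → 9, 5.9698/1 → 5; chars 95.
Subsquare: 1.6393/0.0833333 → 19 → t, 0.9698/0.0416667 → 23 → x; chars tx.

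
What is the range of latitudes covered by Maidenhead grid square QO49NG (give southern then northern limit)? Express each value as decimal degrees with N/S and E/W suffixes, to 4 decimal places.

59.2500° N, 59.2917° N

Field Q=16, O=14: +16·20° lon, +14·10° lat → SW at lon 140°, lat 50°.
Square 4, 9: +4·2° lon, +9·1° lat → SW at lon 148°, lat 59°.
Subsquare n=13, g=6: +13·0.0833333° lon, +6·0.0416667° lat → SW at lon 149.083°, lat 59.25°.
Cell spans 0.0833333° lon × 0.0416667° lat.
south 59.2500° N, north 59.2917° N.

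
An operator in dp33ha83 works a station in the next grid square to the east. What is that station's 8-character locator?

Longitude extended square 8; +1 → 9.
The latitude characters are unchanged.

DP33ha93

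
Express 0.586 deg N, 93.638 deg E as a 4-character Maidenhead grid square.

NJ60

Add 180° to longitude and 90° to latitude: 273.64, 90.59.
Field: 273.64/20 → 13 → N, 90.59/10 → 9 → J; chars NJ.
Square: 13.64/2 → 6, 0.59/1 → 0; chars 60.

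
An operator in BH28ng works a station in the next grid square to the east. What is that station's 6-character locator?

BH28og

Longitude subsquare n = 13; +1 → 14 = o.
The latitude characters are unchanged.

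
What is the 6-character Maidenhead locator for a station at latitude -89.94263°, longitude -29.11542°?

HA50kb

Shift to the Maidenhead origin (180°W, 90°S): lon 150.8846, lat 0.0574.
Field: 150.8846/20 → 7 → H, 0.0574/10 → 0 → A; chars HA.
Square: 10.8846/2 → 5, 0.0574/1 → 0; chars 50.
Subsquare: 0.8846/0.0833333 → 10 → k, 0.0574/0.0416667 → 1 → b; chars kb.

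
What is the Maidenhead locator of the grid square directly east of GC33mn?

GC33nn

Longitude subsquare m = 12; +1 → 13 = n.
The latitude characters are unchanged.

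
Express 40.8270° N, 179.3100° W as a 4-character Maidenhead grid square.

AN00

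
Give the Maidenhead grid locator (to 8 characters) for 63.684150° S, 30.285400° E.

KC56dh45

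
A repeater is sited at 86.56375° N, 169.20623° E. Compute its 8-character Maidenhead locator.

Shift to the Maidenhead origin (180°W, 90°S): lon 349.20623, lat 176.56375.
Field (20°×10°, letters A–R): lon ⌊349.20623/20⌋ = 17 → R; lat ⌊176.56375/10⌋ = 17 → R.
Square (2°×1°, digits 0–9): lon ⌊9.20623/2⌋ = 4; lat ⌊6.56375/1⌋ = 6.
Subsquare (5′×2.5′, letters a–x): lon ⌊1.20623/0.0833333⌋ = 14 → o; lat ⌊0.56375/0.0416667⌋ = 13 → n.
Extended square (30″×15″, digits 0–9): lon ⌊0.03956/0.00833333⌋ = 4; lat ⌊0.02208/0.00416667⌋ = 5.

RR46on45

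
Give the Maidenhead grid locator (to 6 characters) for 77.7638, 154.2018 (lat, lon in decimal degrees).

Add 180° to longitude and 90° to latitude: 334.2018, 167.7638.
Field: lon ⌊334.2018/20⌋ = 16 → Q; lat ⌊167.7638/10⌋ = 16 → Q.
Square: lon ⌊14.2018/2⌋ = 7; lat ⌊7.7638/1⌋ = 7.
Subsquare: lon ⌊0.2018/0.0833333⌋ = 2 → c; lat ⌊0.7638/0.0416667⌋ = 18 → s.

QQ77cs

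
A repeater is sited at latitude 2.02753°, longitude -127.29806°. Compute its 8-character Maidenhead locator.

Add 180° to longitude and 90° to latitude: 52.70194, 92.02753.
Field: lon ⌊52.70194/20⌋ = 2 → C; lat ⌊92.02753/10⌋ = 9 → J.
Square: lon ⌊12.70194/2⌋ = 6; lat ⌊2.02753/1⌋ = 2.
Subsquare: lon ⌊0.70194/0.0833333⌋ = 8 → i; lat ⌊0.02753/0.0416667⌋ = 0 → a.
Extended square: lon ⌊0.03527/0.00833333⌋ = 4; lat ⌊0.02753/0.00416667⌋ = 6.

CJ62ia46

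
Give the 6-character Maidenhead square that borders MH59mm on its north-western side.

Longitude subsquare m = 12; −1 → 11 = l.
Latitude subsquare m = 12; +1 → 13 = n.

MH59ln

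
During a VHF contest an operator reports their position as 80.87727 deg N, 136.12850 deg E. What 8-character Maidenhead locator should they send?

Add 180° to longitude and 90° to latitude: 316.12850, 170.87727.
Field: lon ⌊316.12850/20⌋ = 15 → P; lat ⌊170.87727/10⌋ = 17 → R.
Square: lon ⌊16.12850/2⌋ = 8; lat ⌊0.87727/1⌋ = 0.
Subsquare: lon ⌊0.12850/0.0833333⌋ = 1 → b; lat ⌊0.87727/0.0416667⌋ = 21 → v.
Extended square: lon ⌊0.04517/0.00833333⌋ = 5; lat ⌊0.00227/0.00416667⌋ = 0.

PR80bv50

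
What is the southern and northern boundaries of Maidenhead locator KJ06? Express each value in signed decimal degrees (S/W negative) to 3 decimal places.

6.000, 7.000

Field K=10, J=9: +10·20° lon, +9·10° lat → SW at lon 20°, lat 0°.
Square 0, 6: +0·2° lon, +6·1° lat → SW at lon 20°, lat 6°.
Cell spans 2° lon × 1° lat.
south 6.000, north 7.000.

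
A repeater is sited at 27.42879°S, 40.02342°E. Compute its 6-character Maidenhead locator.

Offset from 180°W / 90°S: lon 220.0234°, lat 62.5712°.
Field (20°×10°, letters A–R): lon ⌊220.0234/20⌋ = 11 → L; lat ⌊62.5712/10⌋ = 6 → G.
Square (2°×1°, digits 0–9): lon ⌊0.0234/2⌋ = 0; lat ⌊2.5712/1⌋ = 2.
Subsquare (5′×2.5′, letters a–x): lon ⌊0.0234/0.0833333⌋ = 0 → a; lat ⌊0.5712/0.0416667⌋ = 13 → n.

LG02an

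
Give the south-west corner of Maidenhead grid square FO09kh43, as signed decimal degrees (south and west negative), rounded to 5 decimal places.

59.30417, -79.13333

Field F=5, O=14: +5·20° lon, +14·10° lat → SW at lon -80°, lat 50°.
Square 0, 9: +0·2° lon, +9·1° lat → SW at lon -80°, lat 59°.
Subsquare k=10, h=7: +10·0.0833333° lon, +7·0.0416667° lat → SW at lon -79.1667°, lat 59.2917°.
Extended square 4, 3: +4·0.00833333° lon, +3·0.00416667° lat → SW at lon -79.1333°, lat 59.3042°.
latitude 59.30417, longitude -79.13333.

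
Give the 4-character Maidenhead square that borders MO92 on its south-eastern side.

NO01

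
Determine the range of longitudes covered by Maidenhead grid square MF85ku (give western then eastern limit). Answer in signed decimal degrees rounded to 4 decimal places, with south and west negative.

76.8333, 76.9167

Field M=12, F=5: +12·20° lon, +5·10° lat → SW at lon 60°, lat -40°.
Square 8, 5: +8·2° lon, +5·1° lat → SW at lon 76°, lat -35°.
Subsquare k=10, u=20: +10·0.0833333° lon, +20·0.0416667° lat → SW at lon 76.8333°, lat -34.1667°.
Cell spans 0.0833333° lon × 0.0416667° lat.
west 76.8333, east 76.9167.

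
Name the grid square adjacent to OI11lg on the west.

OI11kg

Longitude subsquare l = 11; −1 → 10 = k.
The latitude characters are unchanged.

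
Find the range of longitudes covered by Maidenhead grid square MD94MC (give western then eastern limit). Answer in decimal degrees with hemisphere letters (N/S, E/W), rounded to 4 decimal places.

Field M=12, D=3: +12·20° lon, +3·10° lat → SW at lon 60°, lat -60°.
Square 9, 4: +9·2° lon, +4·1° lat → SW at lon 78°, lat -56°.
Subsquare m=12, c=2: +12·0.0833333° lon, +2·0.0416667° lat → SW at lon 79°, lat -55.9167°.
Cell spans 0.0833333° lon × 0.0416667° lat.
west 79.0000° E, east 79.0833° E.

79.0000° E, 79.0833° E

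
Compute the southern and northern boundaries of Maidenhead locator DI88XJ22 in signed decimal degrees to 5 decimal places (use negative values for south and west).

Field D=3, I=8: +3·20° lon, +8·10° lat → SW at lon -120°, lat -10°.
Square 8, 8: +8·2° lon, +8·1° lat → SW at lon -104°, lat -2°.
Subsquare x=23, j=9: +23·0.0833333° lon, +9·0.0416667° lat → SW at lon -102.083°, lat -1.625°.
Extended square 2, 2: +2·0.00833333° lon, +2·0.00416667° lat → SW at lon -102.067°, lat -1.61667°.
Cell spans 0.00833333° lon × 0.00416667° lat.
south -1.61667, north -1.61250.

-1.61667, -1.61250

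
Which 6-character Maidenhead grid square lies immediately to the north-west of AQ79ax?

AR60xa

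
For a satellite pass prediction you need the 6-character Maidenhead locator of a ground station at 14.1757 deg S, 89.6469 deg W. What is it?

EH55et

Shift to the Maidenhead origin (180°W, 90°S): lon 90.3531, lat 75.8243.
Field: 90.3531/20 → 4 → E, 75.8243/10 → 7 → H; chars EH.
Square: 10.3531/2 → 5, 5.8243/1 → 5; chars 55.
Subsquare: 0.3531/0.0833333 → 4 → e, 0.8243/0.0416667 → 19 → t; chars et.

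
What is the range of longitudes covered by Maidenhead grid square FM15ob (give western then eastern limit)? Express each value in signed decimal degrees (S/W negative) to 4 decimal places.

-76.8333, -76.7500

Field F=5, M=12: +5·20° lon, +12·10° lat → SW at lon -80°, lat 30°.
Square 1, 5: +1·2° lon, +5·1° lat → SW at lon -78°, lat 35°.
Subsquare o=14, b=1: +14·0.0833333° lon, +1·0.0416667° lat → SW at lon -76.8333°, lat 35.0417°.
Cell spans 0.0833333° lon × 0.0416667° lat.
west -76.8333, east -76.7500.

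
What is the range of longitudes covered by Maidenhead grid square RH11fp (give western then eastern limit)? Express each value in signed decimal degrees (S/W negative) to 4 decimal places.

162.4167, 162.5000

Field R=17, H=7: +17·20° lon, +7·10° lat → SW at lon 160°, lat -20°.
Square 1, 1: +1·2° lon, +1·1° lat → SW at lon 162°, lat -19°.
Subsquare f=5, p=15: +5·0.0833333° lon, +15·0.0416667° lat → SW at lon 162.417°, lat -18.375°.
Cell spans 0.0833333° lon × 0.0416667° lat.
west 162.4167, east 162.5000.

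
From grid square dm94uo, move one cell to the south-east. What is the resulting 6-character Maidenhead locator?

Longitude subsquare u = 20; +1 → 21 = v.
Latitude subsquare o = 14; −1 → 13 = n.

DM94vn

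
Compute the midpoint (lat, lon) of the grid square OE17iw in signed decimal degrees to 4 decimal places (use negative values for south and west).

Field O=14, E=4: +14·20° lon, +4·10° lat → SW at lon 100°, lat -50°.
Square 1, 7: +1·2° lon, +7·1° lat → SW at lon 102°, lat -43°.
Subsquare i=8, w=22: +8·0.0833333° lon, +22·0.0416667° lat → SW at lon 102.667°, lat -42.0833°.
Cell spans 0.0833333° lon × 0.0416667° lat. Centre is SW corner plus half of each.
latitude -42.0625, longitude 102.7083.

-42.0625, 102.7083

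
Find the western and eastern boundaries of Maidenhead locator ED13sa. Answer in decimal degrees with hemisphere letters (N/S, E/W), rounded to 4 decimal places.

Field E=4, D=3: +4·20° lon, +3·10° lat → SW at lon -100°, lat -60°.
Square 1, 3: +1·2° lon, +3·1° lat → SW at lon -98°, lat -57°.
Subsquare s=18, a=0: +18·0.0833333° lon, +0·0.0416667° lat → SW at lon -96.5°, lat -57°.
Cell spans 0.0833333° lon × 0.0416667° lat.
west 96.5000° W, east 96.4167° W.

96.5000° W, 96.4167° W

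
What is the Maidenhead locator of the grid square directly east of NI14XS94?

NI24as04

Longitude extended square 9; +1 → 10, wraps to 0, carry into subsquare.
Longitude subsquare x = 23; +1 → 24, wraps to 0 = a, carry into square.
Longitude square 1; +1 → 2.
The latitude characters are unchanged.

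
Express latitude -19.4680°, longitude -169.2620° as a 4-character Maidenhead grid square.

Add 180° to longitude and 90° to latitude: 10.74, 70.53.
Field: 10.74/20 → 0 → A, 70.53/10 → 7 → H; chars AH.
Square: 10.74/2 → 5, 0.53/1 → 0; chars 50.

AH50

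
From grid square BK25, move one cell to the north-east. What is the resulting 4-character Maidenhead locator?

Longitude square 2; +1 → 3.
Latitude square 5; +1 → 6.

BK36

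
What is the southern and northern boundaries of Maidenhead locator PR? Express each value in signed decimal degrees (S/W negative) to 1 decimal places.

80.0, 90.0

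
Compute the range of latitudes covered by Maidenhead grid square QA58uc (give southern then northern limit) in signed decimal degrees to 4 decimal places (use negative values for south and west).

Field Q=16, A=0: +16·20° lon, +0·10° lat → SW at lon 140°, lat -90°.
Square 5, 8: +5·2° lon, +8·1° lat → SW at lon 150°, lat -82°.
Subsquare u=20, c=2: +20·0.0833333° lon, +2·0.0416667° lat → SW at lon 151.667°, lat -81.9167°.
Cell spans 0.0833333° lon × 0.0416667° lat.
south -81.9167, north -81.8750.

-81.9167, -81.8750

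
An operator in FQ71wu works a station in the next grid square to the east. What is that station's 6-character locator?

FQ71xu

Longitude subsquare w = 22; +1 → 23 = x.
The latitude characters are unchanged.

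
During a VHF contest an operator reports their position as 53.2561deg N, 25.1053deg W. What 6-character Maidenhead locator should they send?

Shift to the Maidenhead origin (180°W, 90°S): lon 154.8947, lat 143.2561.
Field: lon ⌊154.8947/20⌋ = 7 → H; lat ⌊143.2561/10⌋ = 14 → O.
Square: lon ⌊14.8947/2⌋ = 7; lat ⌊3.2561/1⌋ = 3.
Subsquare: lon ⌊0.8947/0.0833333⌋ = 10 → k; lat ⌊0.2561/0.0416667⌋ = 6 → g.

HO73kg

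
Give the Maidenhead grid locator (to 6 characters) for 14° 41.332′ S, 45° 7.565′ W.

GH75kh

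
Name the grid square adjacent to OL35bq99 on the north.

OL35br90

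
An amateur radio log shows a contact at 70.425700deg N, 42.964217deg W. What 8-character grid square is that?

GQ80mk42

Shift to the Maidenhead origin (180°W, 90°S): lon 137.03578, lat 160.42570.
Field: lon ⌊137.03578/20⌋ = 6 → G; lat ⌊160.42570/10⌋ = 16 → Q.
Square: lon ⌊17.03578/2⌋ = 8; lat ⌊0.42570/1⌋ = 0.
Subsquare: lon ⌊1.03578/0.0833333⌋ = 12 → m; lat ⌊0.42570/0.0416667⌋ = 10 → k.
Extended square: lon ⌊0.03578/0.00833333⌋ = 4; lat ⌊0.00903/0.00416667⌋ = 2.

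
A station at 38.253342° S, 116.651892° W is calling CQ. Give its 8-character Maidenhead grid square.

DF11qr19

Shift to the Maidenhead origin (180°W, 90°S): lon 63.34811, lat 51.74666.
Field (20°×10°, letters A–R): 63.34811/20 → 3 → D, 51.74666/10 → 5 → F; chars DF.
Square (2°×1°, digits 0–9): 3.34811/2 → 1, 1.74666/1 → 1; chars 11.
Subsquare (5′×2.5′, letters a–x): 1.34811/0.0833333 → 16 → q, 0.74666/0.0416667 → 17 → r; chars qr.
Extended square (30″×15″, digits 0–9): 0.01477/0.00833333 → 1, 0.03832/0.00416667 → 9; chars 19.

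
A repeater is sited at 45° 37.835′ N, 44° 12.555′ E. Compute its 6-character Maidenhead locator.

LN25cp

Offset from 180°W / 90°S: lon 224.2092°, lat 135.6306°.
Field: lon ⌊224.2092/20⌋ = 11 → L; lat ⌊135.6306/10⌋ = 13 → N.
Square: lon ⌊4.2092/2⌋ = 2; lat ⌊5.6306/1⌋ = 5.
Subsquare: lon ⌊0.2092/0.0833333⌋ = 2 → c; lat ⌊0.6306/0.0416667⌋ = 15 → p.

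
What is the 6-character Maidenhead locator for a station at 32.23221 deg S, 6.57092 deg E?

Offset from 180°W / 90°S: lon 186.5709°, lat 57.7678°.
Field: 186.5709/20 → 9 → J, 57.7678/10 → 5 → F; chars JF.
Square: 6.5709/2 → 3, 7.7678/1 → 7; chars 37.
Subsquare: 0.5709/0.0833333 → 6 → g, 0.7678/0.0416667 → 18 → s; chars gs.

JF37gs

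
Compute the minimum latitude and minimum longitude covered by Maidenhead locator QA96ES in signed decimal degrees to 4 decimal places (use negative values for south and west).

-83.2500, 158.3333

Field Q=16, A=0: +16·20° lon, +0·10° lat → SW at lon 140°, lat -90°.
Square 9, 6: +9·2° lon, +6·1° lat → SW at lon 158°, lat -84°.
Subsquare e=4, s=18: +4·0.0833333° lon, +18·0.0416667° lat → SW at lon 158.333°, lat -83.25°.
latitude -83.2500, longitude 158.3333.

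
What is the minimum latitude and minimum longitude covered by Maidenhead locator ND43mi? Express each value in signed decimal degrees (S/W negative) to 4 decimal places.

-56.6667, 89.0000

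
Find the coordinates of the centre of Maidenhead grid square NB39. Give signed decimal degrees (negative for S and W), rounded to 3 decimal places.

Field N=13, B=1: +13·20° lon, +1·10° lat → SW at lon 80°, lat -80°.
Square 3, 9: +3·2° lon, +9·1° lat → SW at lon 86°, lat -71°.
Cell spans 2° lon × 1° lat. Centre is SW corner plus half of each.
latitude -70.500, longitude 87.000.

-70.500, 87.000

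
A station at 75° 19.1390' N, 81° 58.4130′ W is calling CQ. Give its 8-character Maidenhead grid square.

Offset from 180°W / 90°S: lon 98.02645°, lat 165.31898°.
Field (20°×10°, letters A–R): lon ⌊98.02645/20⌋ = 4 → E; lat ⌊165.31898/10⌋ = 16 → Q.
Square (2°×1°, digits 0–9): lon ⌊18.02645/2⌋ = 9; lat ⌊5.31898/1⌋ = 5.
Subsquare (5′×2.5′, letters a–x): lon ⌊0.02645/0.0833333⌋ = 0 → a; lat ⌊0.31898/0.0416667⌋ = 7 → h.
Extended square (30″×15″, digits 0–9): lon ⌊0.02645/0.00833333⌋ = 3; lat ⌊0.02732/0.00416667⌋ = 6.

EQ95ah36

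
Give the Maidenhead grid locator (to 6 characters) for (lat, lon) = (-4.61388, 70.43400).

Offset from 180°W / 90°S: lon 250.4340°, lat 85.3861°.
Field (20°×10°, letters A–R): 250.4340/20 → 12 → M, 85.3861/10 → 8 → I; chars MI.
Square (2°×1°, digits 0–9): 10.4340/2 → 5, 5.3861/1 → 5; chars 55.
Subsquare (5′×2.5′, letters a–x): 0.4340/0.0833333 → 5 → f, 0.3861/0.0416667 → 9 → j; chars fj.

MI55fj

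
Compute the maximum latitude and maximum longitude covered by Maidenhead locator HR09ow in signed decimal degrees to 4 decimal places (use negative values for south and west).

89.9583, -38.7500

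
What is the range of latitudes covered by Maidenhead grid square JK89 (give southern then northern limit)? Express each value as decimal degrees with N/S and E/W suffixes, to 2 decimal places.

Field J=9, K=10: +9·20° lon, +10·10° lat → SW at lon 0°, lat 10°.
Square 8, 9: +8·2° lon, +9·1° lat → SW at lon 16°, lat 19°.
Cell spans 2° lon × 1° lat.
south 19.00° N, north 20.00° N.

19.00° N, 20.00° N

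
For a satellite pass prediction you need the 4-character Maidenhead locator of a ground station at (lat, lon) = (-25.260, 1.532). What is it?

JG04

Shift to the Maidenhead origin (180°W, 90°S): lon 181.53, lat 64.74.
Field (20°×10°, letters A–R): 181.53/20 → 9 → J, 64.74/10 → 6 → G; chars JG.
Square (2°×1°, digits 0–9): 1.53/2 → 0, 4.74/1 → 4; chars 04.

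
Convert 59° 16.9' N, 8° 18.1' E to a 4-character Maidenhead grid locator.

Shift to the Maidenhead origin (180°W, 90°S): lon 188.30, lat 149.28.
Field: 188.30/20 → 9 → J, 149.28/10 → 14 → O; chars JO.
Square: 8.30/2 → 4, 9.28/1 → 9; chars 49.

JO49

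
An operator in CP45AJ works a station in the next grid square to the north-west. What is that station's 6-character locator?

CP35xk

Longitude subsquare a = 0; −1 → -1, wraps to 23 = x, carry into square.
Longitude square 4; −1 → 3.
Latitude subsquare j = 9; +1 → 10 = k.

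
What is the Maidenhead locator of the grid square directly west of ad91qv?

AD91pv

Longitude subsquare q = 16; −1 → 15 = p.
The latitude characters are unchanged.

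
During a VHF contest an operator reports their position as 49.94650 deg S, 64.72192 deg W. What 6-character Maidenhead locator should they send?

Offset from 180°W / 90°S: lon 115.2781°, lat 40.0535°.
Field (20°×10°, letters A–R): 115.2781/20 → 5 → F, 40.0535/10 → 4 → E; chars FE.
Square (2°×1°, digits 0–9): 15.2781/2 → 7, 0.0535/1 → 0; chars 70.
Subsquare (5′×2.5′, letters a–x): 1.2781/0.0833333 → 15 → p, 0.0535/0.0416667 → 1 → b; chars pb.

FE70pb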